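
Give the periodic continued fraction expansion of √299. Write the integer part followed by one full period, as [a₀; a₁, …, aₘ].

[17; 3, 2, 3, 34]

a₀ = ⌊√299⌋ = 17.
With m₀=0, d₀=1 and mₖ₊₁ = dₖaₖ − mₖ, dₖ₊₁ = (n − mₖ₊₁²)/dₖ, aₖ₊₁ = ⌊(a₀+mₖ₊₁)/dₖ₊₁⌋:
  k=1: m=17, d=10, a=3
  k=2: m=13, d=13, a=2
  k=3: m=13, d=10, a=3
  k=4: m=17, d=1, a=34
d=1 and a=2a₀=34 at k=4, so the next step gives (m, d) = (17, 10) again — its k=1 value — and the period has length 4.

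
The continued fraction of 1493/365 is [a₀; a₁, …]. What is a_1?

11

1493 = 4·365 + 33   →  a_0 = 4
365 = 11·33 + 2   →  a_1 = 11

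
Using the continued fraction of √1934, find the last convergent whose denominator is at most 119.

√1934 = [43; 1, 42, 1, 86, …] (period length 4).
Convergents:
  p_0/q_0 = 43/1
  p_1/q_1 = 44/1
  p_2/q_2 = 1891/43
  p_3/q_3 = 1935/44
  p_4/q_4 = 168301/3827
q_3 = 44 ≤ 119 < 3827 = q_4, so the answer is 1935/44.

1935/44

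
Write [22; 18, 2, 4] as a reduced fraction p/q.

3661/166

Using pₖ = aₖpₖ₋₁ + pₖ₋₂ and qₖ = aₖqₖ₋₁ + qₖ₋₂:
  k=0: a=22, p=22, q=1
  k=1: a=18, p=397, q=18
  k=2: a=2, p=816, q=37
  k=3: a=4, p=3661, q=166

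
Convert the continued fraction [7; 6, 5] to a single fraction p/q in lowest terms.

Fold from the inside: start with 5/1.
  6 + 1/5 = 31/5
  7 + 5/31 = 222/31

222/31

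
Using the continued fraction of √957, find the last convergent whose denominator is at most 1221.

√957 = [30; 1, 14, 2, 14, 1, 60, …] (period length 6).
Convergents:
  p_0/q_0 = 30/1
  p_1/q_1 = 31/1
  p_2/q_2 = 464/15
  p_3/q_3 = 959/31
  p_4/q_4 = 13890/449
  p_5/q_5 = 14849/480
  p_6/q_6 = 904830/29249
q_5 = 480 ≤ 1221 < 29249 = q_6, so the answer is 14849/480.

14849/480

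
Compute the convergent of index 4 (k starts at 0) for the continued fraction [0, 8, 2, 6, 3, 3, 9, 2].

41/347

Using pₖ = aₖpₖ₋₁ + pₖ₋₂, qₖ = aₖqₖ₋₁ + qₖ₋₂ (with p₋₁=1, p₋₂=0, q₋₁=0, q₋₂=1):
  k=0: a=0, p=0, q=1
  k=1: a=8, p=1, q=8
  k=2: a=2, p=2, q=17
  k=3: a=6, p=13, q=110
  k=4: a=3, p=41, q=347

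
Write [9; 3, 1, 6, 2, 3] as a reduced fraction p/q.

1861/201

Using pₖ = aₖpₖ₋₁ + pₖ₋₂ and qₖ = aₖqₖ₋₁ + qₖ₋₂:
  k=0: a=9, p=9, q=1
  k=1: a=3, p=28, q=3
  k=2: a=1, p=37, q=4
  k=3: a=6, p=250, q=27
  k=4: a=2, p=537, q=58
  k=5: a=3, p=1861, q=201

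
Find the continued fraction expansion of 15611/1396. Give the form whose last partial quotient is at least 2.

[11; 5, 2, 9, 3, 4]

15611 = 11·1396 + 255
1396 = 5·255 + 121
255 = 2·121 + 13
121 = 9·13 + 4
13 = 3·4 + 1
4 = 4·1 + 0  (stop)
So 15611/1396 = [11; 5, 2, 9, 3, 4].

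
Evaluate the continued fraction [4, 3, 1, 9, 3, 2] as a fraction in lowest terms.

Using pₖ = aₖpₖ₋₁ + pₖ₋₂ and qₖ = aₖqₖ₋₁ + qₖ₋₂:
  k=0: a=4, p=4, q=1
  k=1: a=3, p=13, q=3
  k=2: a=1, p=17, q=4
  k=3: a=9, p=166, q=39
  k=4: a=3, p=515, q=121
  k=5: a=2, p=1196, q=281

1196/281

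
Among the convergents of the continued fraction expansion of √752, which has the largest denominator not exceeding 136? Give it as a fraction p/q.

√752 = [27; 2, 2, 1, 2, 1, 2, 2, 54, …] (period length 8).
Convergents:
  p_0/q_0 = 27/1
  p_1/q_1 = 55/2
  p_2/q_2 = 137/5
  p_3/q_3 = 192/7
  p_4/q_4 = 521/19
  p_5/q_5 = 713/26
  p_6/q_6 = 1947/71
  p_7/q_7 = 4607/168
q_6 = 71 ≤ 136 < 168 = q_7, so the answer is 1947/71.

1947/71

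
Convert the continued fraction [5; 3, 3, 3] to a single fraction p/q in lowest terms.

Fold from the inside: start with 3/1.
  3 + 1/3 = 10/3
  3 + 3/10 = 33/10
  5 + 10/33 = 175/33

175/33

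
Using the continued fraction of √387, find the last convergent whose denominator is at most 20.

√387 = [19; 1, 2, 19, 2, 1, 38, …] (period length 6).
Convergents:
  p_0/q_0 = 19/1
  p_1/q_1 = 20/1
  p_2/q_2 = 59/3
  p_3/q_3 = 1141/58
q_2 = 3 ≤ 20 < 58 = q_3, so the answer is 59/3.

59/3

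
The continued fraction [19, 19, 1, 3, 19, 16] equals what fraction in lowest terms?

465121/24415

Fold from the inside: start with 16/1.
  19 + 1/16 = 305/16
  3 + 16/305 = 931/305
  1 + 305/931 = 1236/931
  19 + 931/1236 = 24415/1236
  19 + 1236/24415 = 465121/24415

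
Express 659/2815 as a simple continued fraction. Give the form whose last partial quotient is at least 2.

659 = 0·2815 + 659
2815 = 4·659 + 179
659 = 3·179 + 122
179 = 1·122 + 57
122 = 2·57 + 8
57 = 7·8 + 1
8 = 8·1 + 0  (stop)
So 659/2815 = [0; 4, 3, 1, 2, 7, 8].

[0; 4, 3, 1, 2, 7, 8]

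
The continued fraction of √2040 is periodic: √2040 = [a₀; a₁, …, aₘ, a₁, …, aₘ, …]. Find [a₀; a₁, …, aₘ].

a₀ = ⌊√2040⌋ = 45.
With m₀=0, d₀=1 and mₖ₊₁ = dₖaₖ − mₖ, dₖ₊₁ = (n − mₖ₊₁²)/dₖ, aₖ₊₁ = ⌊(a₀+mₖ₊₁)/dₖ₊₁⌋:
  k=1: m=45, d=15, a=6
  k=2: m=45, d=1, a=90
d=1 and a=2a₀=90 at k=2, so the next step gives (m, d) = (45, 15) again — its k=1 value — and the period has length 2.

[45; 6, 90]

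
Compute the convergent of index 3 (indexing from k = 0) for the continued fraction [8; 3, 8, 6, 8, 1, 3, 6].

Using pₖ = aₖpₖ₋₁ + pₖ₋₂, qₖ = aₖqₖ₋₁ + qₖ₋₂ (with p₋₁=1, p₋₂=0, q₋₁=0, q₋₂=1):
  k=0: a=8, p=8, q=1
  k=1: a=3, p=25, q=3
  k=2: a=8, p=208, q=25
  k=3: a=6, p=1273, q=153

1273/153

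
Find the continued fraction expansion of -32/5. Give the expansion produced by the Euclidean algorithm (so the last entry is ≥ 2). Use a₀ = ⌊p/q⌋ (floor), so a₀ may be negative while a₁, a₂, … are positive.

-32 = -7·5 + 3
5 = 1·3 + 2
3 = 1·2 + 1
2 = 2·1 + 0  (stop)
So -32/5 = [-7; 1, 1, 2].

[-7; 1, 1, 2]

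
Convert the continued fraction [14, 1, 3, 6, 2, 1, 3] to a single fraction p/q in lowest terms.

Fold from the inside: start with 3/1.
  1 + 1/3 = 4/3
  2 + 3/4 = 11/4
  6 + 4/11 = 70/11
  3 + 11/70 = 221/70
  1 + 70/221 = 291/221
  14 + 221/291 = 4295/291

4295/291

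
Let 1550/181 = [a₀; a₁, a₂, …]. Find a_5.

1550 = 8·181 + 102   →  a_0 = 8
181 = 1·102 + 79   →  a_1 = 1
102 = 1·79 + 23   →  a_2 = 1
79 = 3·23 + 10   →  a_3 = 3
23 = 2·10 + 3   →  a_4 = 2
10 = 3·3 + 1   →  a_5 = 3

3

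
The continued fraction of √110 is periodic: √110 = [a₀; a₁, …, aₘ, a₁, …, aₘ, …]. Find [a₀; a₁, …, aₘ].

a₀ = ⌊√110⌋ = 10.
With m₀=0, d₀=1 and mₖ₊₁ = dₖaₖ − mₖ, dₖ₊₁ = (n − mₖ₊₁²)/dₖ, aₖ₊₁ = ⌊(a₀+mₖ₊₁)/dₖ₊₁⌋:
  k=1: m=10, d=10, a=2
  k=2: m=10, d=1, a=20
d=1 and a=2a₀=20 at k=2, so the next step gives (m, d) = (10, 10) again — its k=1 value — and the period has length 2.

[10; 2, 20]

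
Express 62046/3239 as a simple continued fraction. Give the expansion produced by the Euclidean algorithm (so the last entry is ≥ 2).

62046 = 19·3239 + 505
3239 = 6·505 + 209
505 = 2·209 + 87
209 = 2·87 + 35
87 = 2·35 + 17
35 = 2·17 + 1
17 = 17·1 + 0  (stop)
So 62046/3239 = [19; 6, 2, 2, 2, 2, 17].

[19; 6, 2, 2, 2, 2, 17]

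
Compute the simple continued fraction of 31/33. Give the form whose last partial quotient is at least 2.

31 = 0·33 + 31
33 = 1·31 + 2
31 = 15·2 + 1
2 = 2·1 + 0  (stop)
So 31/33 = [0; 1, 15, 2].

[0; 1, 15, 2]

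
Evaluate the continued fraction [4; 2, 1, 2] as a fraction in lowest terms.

Fold from the inside: start with 2/1.
  1 + 1/2 = 3/2
  2 + 2/3 = 8/3
  4 + 3/8 = 35/8

35/8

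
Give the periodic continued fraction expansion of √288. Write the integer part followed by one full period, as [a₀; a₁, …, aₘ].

a₀ = ⌊√288⌋ = 16.
With m₀=0, d₀=1 and mₖ₊₁ = dₖaₖ − mₖ, dₖ₊₁ = (n − mₖ₊₁²)/dₖ, aₖ₊₁ = ⌊(a₀+mₖ₊₁)/dₖ₊₁⌋:
  k=1: m=16, d=32, a=1
  k=2: m=16, d=1, a=32
d=1 and a=2a₀=32 at k=2, so the next step gives (m, d) = (16, 32) again — its k=1 value — and the period has length 2.

[16; 1, 32]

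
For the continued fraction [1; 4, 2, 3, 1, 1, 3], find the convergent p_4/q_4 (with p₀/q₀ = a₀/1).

Using pₖ = aₖpₖ₋₁ + pₖ₋₂, qₖ = aₖqₖ₋₁ + qₖ₋₂ (with p₋₁=1, p₋₂=0, q₋₁=0, q₋₂=1):
  k=0: a=1, p=1, q=1
  k=1: a=4, p=5, q=4
  k=2: a=2, p=11, q=9
  k=3: a=3, p=38, q=31
  k=4: a=1, p=49, q=40

49/40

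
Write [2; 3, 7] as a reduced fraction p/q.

51/22

Using pₖ = aₖpₖ₋₁ + pₖ₋₂ and qₖ = aₖqₖ₋₁ + qₖ₋₂:
  k=0: a=2, p=2, q=1
  k=1: a=3, p=7, q=3
  k=2: a=7, p=51, q=22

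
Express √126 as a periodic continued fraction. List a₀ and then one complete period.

[11; 4, 2, 4, 22]

a₀ = ⌊√126⌋ = 11.
With m₀=0, d₀=1 and mₖ₊₁ = dₖaₖ − mₖ, dₖ₊₁ = (n − mₖ₊₁²)/dₖ, aₖ₊₁ = ⌊(a₀+mₖ₊₁)/dₖ₊₁⌋:
  k=1: m=11, d=5, a=4
  k=2: m=9, d=9, a=2
  k=3: m=9, d=5, a=4
  k=4: m=11, d=1, a=22
d=1 and a=2a₀=22 at k=4, so the next step gives (m, d) = (11, 5) again — its k=1 value — and the period has length 4.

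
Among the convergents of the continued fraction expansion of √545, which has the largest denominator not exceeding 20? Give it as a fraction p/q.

70/3

√545 = [23; 2, 1, 8, 1, 2, 46, …] (period length 6).
Convergents:
  p_0/q_0 = 23/1
  p_1/q_1 = 47/2
  p_2/q_2 = 70/3
  p_3/q_3 = 607/26
q_2 = 3 ≤ 20 < 26 = q_3, so the answer is 70/3.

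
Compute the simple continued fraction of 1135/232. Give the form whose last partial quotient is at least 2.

[4; 1, 8, 3, 1, 1, 3]

1135 = 4·232 + 207
232 = 1·207 + 25
207 = 8·25 + 7
25 = 3·7 + 4
7 = 1·4 + 3
4 = 1·3 + 1
3 = 3·1 + 0  (stop)
So 1135/232 = [4; 1, 8, 3, 1, 1, 3].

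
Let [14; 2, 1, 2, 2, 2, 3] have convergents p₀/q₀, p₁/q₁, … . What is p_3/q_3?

115/8

Using pₖ = aₖpₖ₋₁ + pₖ₋₂, qₖ = aₖqₖ₋₁ + qₖ₋₂ (with p₋₁=1, p₋₂=0, q₋₁=0, q₋₂=1):
  k=0: a=14, p=14, q=1
  k=1: a=2, p=29, q=2
  k=2: a=1, p=43, q=3
  k=3: a=2, p=115, q=8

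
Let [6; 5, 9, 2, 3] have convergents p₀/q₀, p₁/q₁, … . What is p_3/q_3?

Using pₖ = aₖpₖ₋₁ + pₖ₋₂, qₖ = aₖqₖ₋₁ + qₖ₋₂ (with p₋₁=1, p₋₂=0, q₋₁=0, q₋₂=1):
  k=0: a=6, p=6, q=1
  k=1: a=5, p=31, q=5
  k=2: a=9, p=285, q=46
  k=3: a=2, p=601, q=97

601/97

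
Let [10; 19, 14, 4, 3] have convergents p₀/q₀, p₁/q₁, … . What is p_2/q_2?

Using pₖ = aₖpₖ₋₁ + pₖ₋₂, qₖ = aₖqₖ₋₁ + qₖ₋₂ (with p₋₁=1, p₋₂=0, q₋₁=0, q₋₂=1):
  k=0: a=10, p=10, q=1
  k=1: a=19, p=191, q=19
  k=2: a=14, p=2684, q=267

2684/267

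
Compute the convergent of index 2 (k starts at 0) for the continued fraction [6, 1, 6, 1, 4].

48/7

Using pₖ = aₖpₖ₋₁ + pₖ₋₂, qₖ = aₖqₖ₋₁ + qₖ₋₂ (with p₋₁=1, p₋₂=0, q₋₁=0, q₋₂=1):
  k=0: a=6, p=6, q=1
  k=1: a=1, p=7, q=1
  k=2: a=6, p=48, q=7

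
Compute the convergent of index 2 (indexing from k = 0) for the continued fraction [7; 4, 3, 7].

Using pₖ = aₖpₖ₋₁ + pₖ₋₂, qₖ = aₖqₖ₋₁ + qₖ₋₂ (with p₋₁=1, p₋₂=0, q₋₁=0, q₋₂=1):
  k=0: a=7, p=7, q=1
  k=1: a=4, p=29, q=4
  k=2: a=3, p=94, q=13

94/13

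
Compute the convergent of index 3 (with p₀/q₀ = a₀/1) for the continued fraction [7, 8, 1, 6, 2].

Using pₖ = aₖpₖ₋₁ + pₖ₋₂, qₖ = aₖqₖ₋₁ + qₖ₋₂ (with p₋₁=1, p₋₂=0, q₋₁=0, q₋₂=1):
  k=0: a=7, p=7, q=1
  k=1: a=8, p=57, q=8
  k=2: a=1, p=64, q=9
  k=3: a=6, p=441, q=62

441/62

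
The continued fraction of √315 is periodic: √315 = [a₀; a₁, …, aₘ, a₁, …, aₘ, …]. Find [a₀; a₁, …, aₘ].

a₀ = ⌊√315⌋ = 17.
With m₀=0, d₀=1 and mₖ₊₁ = dₖaₖ − mₖ, dₖ₊₁ = (n − mₖ₊₁²)/dₖ, aₖ₊₁ = ⌊(a₀+mₖ₊₁)/dₖ₊₁⌋:
  k=1: m=17, d=26, a=1
  k=2: m=9, d=9, a=2
  k=3: m=9, d=26, a=1
  k=4: m=17, d=1, a=34
d=1 and a=2a₀=34 at k=4, so the next step gives (m, d) = (17, 26) again — its k=1 value — and the period has length 4.

[17; 1, 2, 1, 34]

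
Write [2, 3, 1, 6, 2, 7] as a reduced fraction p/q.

978/433

Fold from the inside: start with 7/1.
  2 + 1/7 = 15/7
  6 + 7/15 = 97/15
  1 + 15/97 = 112/97
  3 + 97/112 = 433/112
  2 + 112/433 = 978/433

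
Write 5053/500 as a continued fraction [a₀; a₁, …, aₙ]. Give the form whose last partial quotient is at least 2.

[10; 9, 2, 3, 3, 2]

5053 = 10*500 + 53
500 = 9*53 + 23
53 = 2*23 + 7
23 = 3*7 + 2
7 = 3*2 + 1
2 = 2*1 + 0  (stop)
So 5053/500 = [10; 9, 2, 3, 3, 2].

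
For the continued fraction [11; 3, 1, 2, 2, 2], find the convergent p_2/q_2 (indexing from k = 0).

Using pₖ = aₖpₖ₋₁ + pₖ₋₂, qₖ = aₖqₖ₋₁ + qₖ₋₂ (with p₋₁=1, p₋₂=0, q₋₁=0, q₋₂=1):
  k=0: a=11, p=11, q=1
  k=1: a=3, p=34, q=3
  k=2: a=1, p=45, q=4

45/4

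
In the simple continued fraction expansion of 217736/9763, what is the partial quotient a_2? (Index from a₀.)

3

217736 = 22·9763 + 2950   →  a_0 = 22
9763 = 3·2950 + 913   →  a_1 = 3
2950 = 3·913 + 211   →  a_2 = 3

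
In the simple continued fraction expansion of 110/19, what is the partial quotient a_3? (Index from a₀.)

110 = 5·19 + 15   →  a_0 = 5
19 = 1·15 + 4   →  a_1 = 1
15 = 3·4 + 3   →  a_2 = 3
4 = 1·3 + 1   →  a_3 = 1

1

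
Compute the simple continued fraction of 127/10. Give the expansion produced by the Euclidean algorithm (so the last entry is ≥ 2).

[12; 1, 2, 3]

127 = 12*10 + 7
10 = 1*7 + 3
7 = 2*3 + 1
3 = 3*1 + 0  (stop)
So 127/10 = [12; 1, 2, 3].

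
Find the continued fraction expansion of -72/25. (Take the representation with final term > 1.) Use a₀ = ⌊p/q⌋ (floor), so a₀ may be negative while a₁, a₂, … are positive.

[-3; 8, 3]

-72 = -3·25 + 3
25 = 8·3 + 1
3 = 3·1 + 0  (stop)
So -72/25 = [-3; 8, 3].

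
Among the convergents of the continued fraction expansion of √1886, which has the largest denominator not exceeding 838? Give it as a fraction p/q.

13289/306

√1886 = [43; 2, 2, 1, 42, 1, 2, 2, 86, …] (period length 8).
Convergents:
  p_0/q_0 = 43/1
  p_1/q_1 = 87/2
  p_2/q_2 = 217/5
  p_3/q_3 = 304/7
  p_4/q_4 = 12985/299
  p_5/q_5 = 13289/306
  p_6/q_6 = 39563/911
q_5 = 306 ≤ 838 < 911 = q_6, so the answer is 13289/306.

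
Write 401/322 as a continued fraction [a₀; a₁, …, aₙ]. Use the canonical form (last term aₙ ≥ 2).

[1; 4, 13, 6]

401 = 1*322 + 79
322 = 4*79 + 6
79 = 13*6 + 1
6 = 6*1 + 0  (stop)
So 401/322 = [1; 4, 13, 6].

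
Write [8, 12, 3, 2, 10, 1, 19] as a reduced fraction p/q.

158185/19574

Fold from the inside: start with 19/1.
  1 + 1/19 = 20/19
  10 + 19/20 = 219/20
  2 + 20/219 = 458/219
  3 + 219/458 = 1593/458
  12 + 458/1593 = 19574/1593
  8 + 1593/19574 = 158185/19574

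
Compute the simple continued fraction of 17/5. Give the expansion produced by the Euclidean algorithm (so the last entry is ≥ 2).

17 = 3·5 + 2
5 = 2·2 + 1
2 = 2·1 + 0  (stop)
So 17/5 = [3; 2, 2].

[3; 2, 2]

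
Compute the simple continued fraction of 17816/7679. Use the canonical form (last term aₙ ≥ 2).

[2; 3, 8, 16, 1, 17]

17816 = 2*7679 + 2458
7679 = 3*2458 + 305
2458 = 8*305 + 18
305 = 16*18 + 17
18 = 1*17 + 1
17 = 17*1 + 0  (stop)
So 17816/7679 = [2; 3, 8, 16, 1, 17].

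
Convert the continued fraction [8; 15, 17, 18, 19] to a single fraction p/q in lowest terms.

710594/88093

Fold from the inside: start with 19/1.
  18 + 1/19 = 343/19
  17 + 19/343 = 5850/343
  15 + 343/5850 = 88093/5850
  8 + 5850/88093 = 710594/88093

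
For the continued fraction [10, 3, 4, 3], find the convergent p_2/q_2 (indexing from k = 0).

Using pₖ = aₖpₖ₋₁ + pₖ₋₂, qₖ = aₖqₖ₋₁ + qₖ₋₂ (with p₋₁=1, p₋₂=0, q₋₁=0, q₋₂=1):
  k=0: a=10, p=10, q=1
  k=1: a=3, p=31, q=3
  k=2: a=4, p=134, q=13

134/13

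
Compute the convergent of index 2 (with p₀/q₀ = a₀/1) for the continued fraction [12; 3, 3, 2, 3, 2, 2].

Using pₖ = aₖpₖ₋₁ + pₖ₋₂, qₖ = aₖqₖ₋₁ + qₖ₋₂ (with p₋₁=1, p₋₂=0, q₋₁=0, q₋₂=1):
  k=0: a=12, p=12, q=1
  k=1: a=3, p=37, q=3
  k=2: a=3, p=123, q=10

123/10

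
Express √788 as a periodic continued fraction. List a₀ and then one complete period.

[28; 14, 56]

a₀ = ⌊√788⌋ = 28.
With m₀=0, d₀=1 and mₖ₊₁ = dₖaₖ − mₖ, dₖ₊₁ = (n − mₖ₊₁²)/dₖ, aₖ₊₁ = ⌊(a₀+mₖ₊₁)/dₖ₊₁⌋:
  k=1: m=28, d=4, a=14
  k=2: m=28, d=1, a=56
d=1 and a=2a₀=56 at k=2, so the next step gives (m, d) = (28, 4) again — its k=1 value — and the period has length 2.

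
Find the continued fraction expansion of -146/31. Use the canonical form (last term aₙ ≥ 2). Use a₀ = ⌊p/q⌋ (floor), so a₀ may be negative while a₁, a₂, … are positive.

[-5; 3, 2, 4]

-146 = -5×31 + 9
31 = 3×9 + 4
9 = 2×4 + 1
4 = 4×1 + 0  (stop)
So -146/31 = [-5; 3, 2, 4].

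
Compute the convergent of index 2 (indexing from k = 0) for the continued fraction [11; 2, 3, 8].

80/7

Using pₖ = aₖpₖ₋₁ + pₖ₋₂, qₖ = aₖqₖ₋₁ + qₖ₋₂ (with p₋₁=1, p₋₂=0, q₋₁=0, q₋₂=1):
  k=0: a=11, p=11, q=1
  k=1: a=2, p=23, q=2
  k=2: a=3, p=80, q=7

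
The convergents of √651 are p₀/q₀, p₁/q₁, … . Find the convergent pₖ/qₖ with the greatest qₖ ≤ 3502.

87643/3435

√651 = [25; 1, 1, 16, 1, 1, 50, …] (period length 6).
Convergents:
  p_0/q_0 = 25/1
  p_1/q_1 = 26/1
  p_2/q_2 = 51/2
  p_3/q_3 = 842/33
  p_4/q_4 = 893/35
  p_5/q_5 = 1735/68
  p_6/q_6 = 87643/3435
  p_7/q_7 = 89378/3503
q_6 = 3435 ≤ 3502 < 3503 = q_7, so the answer is 87643/3435.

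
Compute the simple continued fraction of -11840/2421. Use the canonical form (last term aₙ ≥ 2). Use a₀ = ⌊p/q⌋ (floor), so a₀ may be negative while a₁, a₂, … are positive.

-11840 = -5×2421 + 265
2421 = 9×265 + 36
265 = 7×36 + 13
36 = 2×13 + 10
13 = 1×10 + 3
10 = 3×3 + 1
3 = 3×1 + 0  (stop)
So -11840/2421 = [-5; 9, 7, 2, 1, 3, 3].

[-5; 9, 7, 2, 1, 3, 3]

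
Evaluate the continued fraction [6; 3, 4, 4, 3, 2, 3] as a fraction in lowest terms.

8902/1411

Using pₖ = aₖpₖ₋₁ + pₖ₋₂ and qₖ = aₖqₖ₋₁ + qₖ₋₂:
  k=0: a=6, p=6, q=1
  k=1: a=3, p=19, q=3
  k=2: a=4, p=82, q=13
  k=3: a=4, p=347, q=55
  k=4: a=3, p=1123, q=178
  k=5: a=2, p=2593, q=411
  k=6: a=3, p=8902, q=1411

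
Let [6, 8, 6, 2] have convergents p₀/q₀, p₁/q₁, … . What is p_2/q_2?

Using pₖ = aₖpₖ₋₁ + pₖ₋₂, qₖ = aₖqₖ₋₁ + qₖ₋₂ (with p₋₁=1, p₋₂=0, q₋₁=0, q₋₂=1):
  k=0: a=6, p=6, q=1
  k=1: a=8, p=49, q=8
  k=2: a=6, p=300, q=49

300/49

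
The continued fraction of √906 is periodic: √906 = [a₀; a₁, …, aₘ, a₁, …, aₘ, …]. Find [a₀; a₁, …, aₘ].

[30; 10, 60]

a₀ = ⌊√906⌋ = 30.
With m₀=0, d₀=1 and mₖ₊₁ = dₖaₖ − mₖ, dₖ₊₁ = (n − mₖ₊₁²)/dₖ, aₖ₊₁ = ⌊(a₀+mₖ₊₁)/dₖ₊₁⌋:
  k=1: m=30, d=6, a=10
  k=2: m=30, d=1, a=60
d=1 and a=2a₀=60 at k=2, so the next step gives (m, d) = (30, 6) again — its k=1 value — and the period has length 2.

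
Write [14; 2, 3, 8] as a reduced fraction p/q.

Fold from the inside: start with 8/1.
  3 + 1/8 = 25/8
  2 + 8/25 = 58/25
  14 + 25/58 = 837/58

837/58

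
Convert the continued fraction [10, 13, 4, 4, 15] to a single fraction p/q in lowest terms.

34539/3428

Using pₖ = aₖpₖ₋₁ + pₖ₋₂ and qₖ = aₖqₖ₋₁ + qₖ₋₂:
  k=0: a=10, p=10, q=1
  k=1: a=13, p=131, q=13
  k=2: a=4, p=534, q=53
  k=3: a=4, p=2267, q=225
  k=4: a=15, p=34539, q=3428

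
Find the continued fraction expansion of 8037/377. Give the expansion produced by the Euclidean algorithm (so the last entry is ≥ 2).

8037 = 21·377 + 120
377 = 3·120 + 17
120 = 7·17 + 1
17 = 17·1 + 0  (stop)
So 8037/377 = [21; 3, 7, 17].

[21; 3, 7, 17]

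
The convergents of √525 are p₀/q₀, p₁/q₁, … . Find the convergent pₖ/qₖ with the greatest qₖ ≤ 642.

√525 = [22; 1, 10, 2, 10, 1, 44, …] (period length 6).
Convergents:
  p_0/q_0 = 22/1
  p_1/q_1 = 23/1
  p_2/q_2 = 252/11
  p_3/q_3 = 527/23
  p_4/q_4 = 5522/241
  p_5/q_5 = 6049/264
  p_6/q_6 = 271678/11857
q_5 = 264 ≤ 642 < 11857 = q_6, so the answer is 6049/264.

6049/264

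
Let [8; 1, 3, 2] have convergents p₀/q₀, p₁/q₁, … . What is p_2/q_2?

35/4

Using pₖ = aₖpₖ₋₁ + pₖ₋₂, qₖ = aₖqₖ₋₁ + qₖ₋₂ (with p₋₁=1, p₋₂=0, q₋₁=0, q₋₂=1):
  k=0: a=8, p=8, q=1
  k=1: a=1, p=9, q=1
  k=2: a=3, p=35, q=4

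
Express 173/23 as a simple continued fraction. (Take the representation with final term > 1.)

[7; 1, 1, 11]

173 = 7×23 + 12
23 = 1×12 + 11
12 = 1×11 + 1
11 = 11×1 + 0  (stop)
So 173/23 = [7; 1, 1, 11].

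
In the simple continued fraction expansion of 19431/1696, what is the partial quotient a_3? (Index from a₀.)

19431 = 11·1696 + 775   →  a_0 = 11
1696 = 2·775 + 146   →  a_1 = 2
775 = 5·146 + 45   →  a_2 = 5
146 = 3·45 + 11   →  a_3 = 3

3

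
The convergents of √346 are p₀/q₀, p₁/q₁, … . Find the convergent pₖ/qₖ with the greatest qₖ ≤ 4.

56/3

√346 = [18; 1, 1, 1, 1, 36, …] (period length 5).
Convergents:
  p_0/q_0 = 18/1
  p_1/q_1 = 19/1
  p_2/q_2 = 37/2
  p_3/q_3 = 56/3
  p_4/q_4 = 93/5
q_3 = 3 ≤ 4 < 5 = q_4, so the answer is 56/3.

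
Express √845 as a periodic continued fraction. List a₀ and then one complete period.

[29; 14, 1, 1, 14, 58]

a₀ = ⌊√845⌋ = 29.
With m₀=0, d₀=1 and mₖ₊₁ = dₖaₖ − mₖ, dₖ₊₁ = (n − mₖ₊₁²)/dₖ, aₖ₊₁ = ⌊(a₀+mₖ₊₁)/dₖ₊₁⌋:
  k=1: m=29, d=4, a=14
  k=2: m=27, d=29, a=1
  k=3: m=2, d=29, a=1
  k=4: m=27, d=4, a=14
  k=5: m=29, d=1, a=58
d=1 and a=2a₀=58 at k=5, so the next step gives (m, d) = (29, 4) again — its k=1 value — and the period has length 5.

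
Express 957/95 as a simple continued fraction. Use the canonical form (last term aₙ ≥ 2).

[10; 13, 1, 1, 3]

957 = 10·95 + 7
95 = 13·7 + 4
7 = 1·4 + 3
4 = 1·3 + 1
3 = 3·1 + 0  (stop)
So 957/95 = [10; 13, 1, 1, 3].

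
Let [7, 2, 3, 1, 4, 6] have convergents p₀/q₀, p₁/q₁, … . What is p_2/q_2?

52/7

Using pₖ = aₖpₖ₋₁ + pₖ₋₂, qₖ = aₖqₖ₋₁ + qₖ₋₂ (with p₋₁=1, p₋₂=0, q₋₁=0, q₋₂=1):
  k=0: a=7, p=7, q=1
  k=1: a=2, p=15, q=2
  k=2: a=3, p=52, q=7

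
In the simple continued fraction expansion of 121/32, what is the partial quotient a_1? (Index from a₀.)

1

121 = 3·32 + 25   →  a_0 = 3
32 = 1·25 + 7   →  a_1 = 1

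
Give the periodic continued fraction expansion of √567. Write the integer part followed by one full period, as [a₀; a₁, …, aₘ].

a₀ = ⌊√567⌋ = 23.
With m₀=0, d₀=1 and mₖ₊₁ = dₖaₖ − mₖ, dₖ₊₁ = (n − mₖ₊₁²)/dₖ, aₖ₊₁ = ⌊(a₀+mₖ₊₁)/dₖ₊₁⌋:
  k=1: m=23, d=38, a=1
  k=2: m=15, d=9, a=4
  k=3: m=21, d=14, a=3
  k=4: m=21, d=9, a=4
  k=5: m=15, d=38, a=1
  k=6: m=23, d=1, a=46
d=1 and a=2a₀=46 at k=6, so the next step gives (m, d) = (23, 38) again — its k=1 value — and the period has length 6.

[23; 1, 4, 3, 4, 1, 46]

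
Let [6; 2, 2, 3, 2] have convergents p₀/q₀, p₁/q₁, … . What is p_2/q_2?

Using pₖ = aₖpₖ₋₁ + pₖ₋₂, qₖ = aₖqₖ₋₁ + qₖ₋₂ (with p₋₁=1, p₋₂=0, q₋₁=0, q₋₂=1):
  k=0: a=6, p=6, q=1
  k=1: a=2, p=13, q=2
  k=2: a=2, p=32, q=5

32/5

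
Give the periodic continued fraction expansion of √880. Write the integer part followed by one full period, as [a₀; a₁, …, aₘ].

a₀ = ⌊√880⌋ = 29.
With m₀=0, d₀=1 and mₖ₊₁ = dₖaₖ − mₖ, dₖ₊₁ = (n − mₖ₊₁²)/dₖ, aₖ₊₁ = ⌊(a₀+mₖ₊₁)/dₖ₊₁⌋:
  k=1: m=29, d=39, a=1
  k=2: m=10, d=20, a=1
  k=3: m=10, d=39, a=1
  k=4: m=29, d=1, a=58
d=1 and a=2a₀=58 at k=4, so the next step gives (m, d) = (29, 39) again — its k=1 value — and the period has length 4.

[29; 1, 1, 1, 58]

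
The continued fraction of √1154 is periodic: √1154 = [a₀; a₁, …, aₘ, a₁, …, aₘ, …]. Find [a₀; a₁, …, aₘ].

a₀ = ⌊√1154⌋ = 33.
With m₀=0, d₀=1 and mₖ₊₁ = dₖaₖ − mₖ, dₖ₊₁ = (n − mₖ₊₁²)/dₖ, aₖ₊₁ = ⌊(a₀+mₖ₊₁)/dₖ₊₁⌋:
  k=1: m=33, d=65, a=1
  k=2: m=32, d=2, a=32
  k=3: m=32, d=65, a=1
  k=4: m=33, d=1, a=66
d=1 and a=2a₀=66 at k=4, so the next step gives (m, d) = (33, 65) again — its k=1 value — and the period has length 4.

[33; 1, 32, 1, 66]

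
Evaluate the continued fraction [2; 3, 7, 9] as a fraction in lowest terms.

466/201

Fold from the inside: start with 9/1.
  7 + 1/9 = 64/9
  3 + 9/64 = 201/64
  2 + 64/201 = 466/201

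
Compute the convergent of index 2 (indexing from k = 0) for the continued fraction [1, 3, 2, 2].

Using pₖ = aₖpₖ₋₁ + pₖ₋₂, qₖ = aₖqₖ₋₁ + qₖ₋₂ (with p₋₁=1, p₋₂=0, q₋₁=0, q₋₂=1):
  k=0: a=1, p=1, q=1
  k=1: a=3, p=4, q=3
  k=2: a=2, p=9, q=7

9/7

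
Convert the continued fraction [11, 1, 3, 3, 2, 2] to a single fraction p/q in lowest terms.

859/73

Fold from the inside: start with 2/1.
  2 + 1/2 = 5/2
  3 + 2/5 = 17/5
  3 + 5/17 = 56/17
  1 + 17/56 = 73/56
  11 + 56/73 = 859/73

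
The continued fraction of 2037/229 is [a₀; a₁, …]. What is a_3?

2037 = 8·229 + 205   →  a_0 = 8
229 = 1·205 + 24   →  a_1 = 1
205 = 8·24 + 13   →  a_2 = 8
24 = 1·13 + 11   →  a_3 = 1

1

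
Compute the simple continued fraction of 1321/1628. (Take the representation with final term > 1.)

[0; 1, 4, 3, 3, 3, 9]

1321 = 0×1628 + 1321
1628 = 1×1321 + 307
1321 = 4×307 + 93
307 = 3×93 + 28
93 = 3×28 + 9
28 = 3×9 + 1
9 = 9×1 + 0  (stop)
So 1321/1628 = [0; 1, 4, 3, 3, 3, 9].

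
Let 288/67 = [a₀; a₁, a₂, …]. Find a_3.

1

288 = 4·67 + 20   →  a_0 = 4
67 = 3·20 + 7   →  a_1 = 3
20 = 2·7 + 6   →  a_2 = 2
7 = 1·6 + 1   →  a_3 = 1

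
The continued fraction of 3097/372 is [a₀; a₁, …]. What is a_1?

3097 = 8·372 + 121   →  a_0 = 8
372 = 3·121 + 9   →  a_1 = 3

3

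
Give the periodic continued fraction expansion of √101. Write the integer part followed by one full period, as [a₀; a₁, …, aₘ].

[10; 20]

a₀ = ⌊√101⌋ = 10.
With m₀=0, d₀=1 and mₖ₊₁ = dₖaₖ − mₖ, dₖ₊₁ = (n − mₖ₊₁²)/dₖ, aₖ₊₁ = ⌊(a₀+mₖ₊₁)/dₖ₊₁⌋:
  k=1: m=10, d=1, a=20
d=1 and a=2a₀=20 at k=1, so the next step gives (m, d) = (10, 1) again — its k=1 value — and the period has length 1.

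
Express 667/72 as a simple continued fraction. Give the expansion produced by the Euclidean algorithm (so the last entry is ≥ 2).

[9; 3, 1, 3, 1, 3]

667 = 9*72 + 19
72 = 3*19 + 15
19 = 1*15 + 4
15 = 3*4 + 3
4 = 1*3 + 1
3 = 3*1 + 0  (stop)
So 667/72 = [9; 3, 1, 3, 1, 3].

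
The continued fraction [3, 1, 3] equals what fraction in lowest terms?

15/4

Using pₖ = aₖpₖ₋₁ + pₖ₋₂ and qₖ = aₖqₖ₋₁ + qₖ₋₂:
  k=0: a=3, p=3, q=1
  k=1: a=1, p=4, q=1
  k=2: a=3, p=15, q=4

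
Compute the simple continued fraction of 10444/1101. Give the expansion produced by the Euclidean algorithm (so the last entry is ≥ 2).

10444 = 9·1101 + 535
1101 = 2·535 + 31
535 = 17·31 + 8
31 = 3·8 + 7
8 = 1·7 + 1
7 = 7·1 + 0  (stop)
So 10444/1101 = [9; 2, 17, 3, 1, 7].

[9; 2, 17, 3, 1, 7]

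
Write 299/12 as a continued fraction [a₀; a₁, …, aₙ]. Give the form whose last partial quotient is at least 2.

299 = 24×12 + 11
12 = 1×11 + 1
11 = 11×1 + 0  (stop)
So 299/12 = [24; 1, 11].

[24; 1, 11]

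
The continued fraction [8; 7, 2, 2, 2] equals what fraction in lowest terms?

724/89

Fold from the inside: start with 2/1.
  2 + 1/2 = 5/2
  2 + 2/5 = 12/5
  7 + 5/12 = 89/12
  8 + 12/89 = 724/89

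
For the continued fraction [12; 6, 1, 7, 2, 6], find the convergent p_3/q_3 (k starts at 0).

Using pₖ = aₖpₖ₋₁ + pₖ₋₂, qₖ = aₖqₖ₋₁ + qₖ₋₂ (with p₋₁=1, p₋₂=0, q₋₁=0, q₋₂=1):
  k=0: a=12, p=12, q=1
  k=1: a=6, p=73, q=6
  k=2: a=1, p=85, q=7
  k=3: a=7, p=668, q=55

668/55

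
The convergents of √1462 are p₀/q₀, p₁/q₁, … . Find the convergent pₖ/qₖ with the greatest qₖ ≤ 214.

2753/72

√1462 = [38; 4, 4, 4, 76, …] (period length 4).
Convergents:
  p_0/q_0 = 38/1
  p_1/q_1 = 153/4
  p_2/q_2 = 650/17
  p_3/q_3 = 2753/72
  p_4/q_4 = 209878/5489
q_3 = 72 ≤ 214 < 5489 = q_4, so the answer is 2753/72.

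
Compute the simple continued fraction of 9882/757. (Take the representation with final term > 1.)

[13; 18, 2, 6, 3]

9882 = 13×757 + 41
757 = 18×41 + 19
41 = 2×19 + 3
19 = 6×3 + 1
3 = 3×1 + 0  (stop)
So 9882/757 = [13; 18, 2, 6, 3].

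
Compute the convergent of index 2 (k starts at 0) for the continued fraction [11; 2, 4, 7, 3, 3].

Using pₖ = aₖpₖ₋₁ + pₖ₋₂, qₖ = aₖqₖ₋₁ + qₖ₋₂ (with p₋₁=1, p₋₂=0, q₋₁=0, q₋₂=1):
  k=0: a=11, p=11, q=1
  k=1: a=2, p=23, q=2
  k=2: a=4, p=103, q=9

103/9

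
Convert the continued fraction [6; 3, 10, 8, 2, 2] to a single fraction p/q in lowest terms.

8327/1317

Using pₖ = aₖpₖ₋₁ + pₖ₋₂ and qₖ = aₖqₖ₋₁ + qₖ₋₂:
  k=0: a=6, p=6, q=1
  k=1: a=3, p=19, q=3
  k=2: a=10, p=196, q=31
  k=3: a=8, p=1587, q=251
  k=4: a=2, p=3370, q=533
  k=5: a=2, p=8327, q=1317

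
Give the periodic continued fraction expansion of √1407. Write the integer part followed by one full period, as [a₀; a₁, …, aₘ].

[37; 1, 1, 24, 1, 1, 74]

a₀ = ⌊√1407⌋ = 37.
With m₀=0, d₀=1 and mₖ₊₁ = dₖaₖ − mₖ, dₖ₊₁ = (n − mₖ₊₁²)/dₖ, aₖ₊₁ = ⌊(a₀+mₖ₊₁)/dₖ₊₁⌋:
  k=1: m=37, d=38, a=1
  k=2: m=1, d=37, a=1
  k=3: m=36, d=3, a=24
  k=4: m=36, d=37, a=1
  k=5: m=1, d=38, a=1
  k=6: m=37, d=1, a=74
d=1 and a=2a₀=74 at k=6, so the next step gives (m, d) = (37, 38) again — its k=1 value — and the period has length 6.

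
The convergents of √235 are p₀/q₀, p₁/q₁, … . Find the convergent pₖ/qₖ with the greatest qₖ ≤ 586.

4231/276

√235 = [15; 3, 30, …] (period length 2).
Convergents:
  p_0/q_0 = 15/1
  p_1/q_1 = 46/3
  p_2/q_2 = 1395/91
  p_3/q_3 = 4231/276
  p_4/q_4 = 128325/8371
q_3 = 276 ≤ 586 < 8371 = q_4, so the answer is 4231/276.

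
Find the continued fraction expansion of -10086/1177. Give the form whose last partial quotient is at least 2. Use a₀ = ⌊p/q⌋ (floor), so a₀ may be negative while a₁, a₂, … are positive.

-10086 = -9·1177 + 507
1177 = 2·507 + 163
507 = 3·163 + 18
163 = 9·18 + 1
18 = 18·1 + 0  (stop)
So -10086/1177 = [-9; 2, 3, 9, 18].

[-9; 2, 3, 9, 18]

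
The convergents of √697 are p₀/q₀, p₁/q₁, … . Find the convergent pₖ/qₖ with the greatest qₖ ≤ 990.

√697 = [26; 2, 2, 52, …] (period length 3).
Convergents:
  p_0/q_0 = 26/1
  p_1/q_1 = 53/2
  p_2/q_2 = 132/5
  p_3/q_3 = 6917/262
  p_4/q_4 = 13966/529
  p_5/q_5 = 34849/1320
q_4 = 529 ≤ 990 < 1320 = q_5, so the answer is 13966/529.

13966/529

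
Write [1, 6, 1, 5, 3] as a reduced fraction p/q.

Using pₖ = aₖpₖ₋₁ + pₖ₋₂ and qₖ = aₖqₖ₋₁ + qₖ₋₂:
  k=0: a=1, p=1, q=1
  k=1: a=6, p=7, q=6
  k=2: a=1, p=8, q=7
  k=3: a=5, p=47, q=41
  k=4: a=3, p=149, q=130

149/130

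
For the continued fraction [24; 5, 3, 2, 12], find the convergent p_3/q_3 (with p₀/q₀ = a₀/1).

895/37

Using pₖ = aₖpₖ₋₁ + pₖ₋₂, qₖ = aₖqₖ₋₁ + qₖ₋₂ (with p₋₁=1, p₋₂=0, q₋₁=0, q₋₂=1):
  k=0: a=24, p=24, q=1
  k=1: a=5, p=121, q=5
  k=2: a=3, p=387, q=16
  k=3: a=2, p=895, q=37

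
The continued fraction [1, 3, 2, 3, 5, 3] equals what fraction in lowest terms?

523/405

Fold from the inside: start with 3/1.
  5 + 1/3 = 16/3
  3 + 3/16 = 51/16
  2 + 16/51 = 118/51
  3 + 51/118 = 405/118
  1 + 118/405 = 523/405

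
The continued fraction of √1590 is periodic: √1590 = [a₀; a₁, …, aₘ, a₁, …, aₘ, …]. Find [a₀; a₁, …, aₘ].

[39; 1, 6, 1, 78]

a₀ = ⌊√1590⌋ = 39.
With m₀=0, d₀=1 and mₖ₊₁ = dₖaₖ − mₖ, dₖ₊₁ = (n − mₖ₊₁²)/dₖ, aₖ₊₁ = ⌊(a₀+mₖ₊₁)/dₖ₊₁⌋:
  k=1: m=39, d=69, a=1
  k=2: m=30, d=10, a=6
  k=3: m=30, d=69, a=1
  k=4: m=39, d=1, a=78
d=1 and a=2a₀=78 at k=4, so the next step gives (m, d) = (39, 69) again — its k=1 value — and the period has length 4.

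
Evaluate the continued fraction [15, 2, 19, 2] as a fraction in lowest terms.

Using pₖ = aₖpₖ₋₁ + pₖ₋₂ and qₖ = aₖqₖ₋₁ + qₖ₋₂:
  k=0: a=15, p=15, q=1
  k=1: a=2, p=31, q=2
  k=2: a=19, p=604, q=39
  k=3: a=2, p=1239, q=80

1239/80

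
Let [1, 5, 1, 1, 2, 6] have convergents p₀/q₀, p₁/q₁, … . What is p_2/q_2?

7/6

Using pₖ = aₖpₖ₋₁ + pₖ₋₂, qₖ = aₖqₖ₋₁ + qₖ₋₂ (with p₋₁=1, p₋₂=0, q₋₁=0, q₋₂=1):
  k=0: a=1, p=1, q=1
  k=1: a=5, p=6, q=5
  k=2: a=1, p=7, q=6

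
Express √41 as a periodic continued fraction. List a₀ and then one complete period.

a₀ = ⌊√41⌋ = 6.

[6; 2, 2, 12]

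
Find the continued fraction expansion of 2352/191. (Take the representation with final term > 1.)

2352 = 12·191 + 60
191 = 3·60 + 11
60 = 5·11 + 5
11 = 2·5 + 1
5 = 5·1 + 0  (stop)
So 2352/191 = [12; 3, 5, 2, 5].

[12; 3, 5, 2, 5]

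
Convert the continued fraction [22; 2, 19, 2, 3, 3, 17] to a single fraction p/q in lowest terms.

356831/15868

Using pₖ = aₖpₖ₋₁ + pₖ₋₂ and qₖ = aₖqₖ₋₁ + qₖ₋₂:
  k=0: a=22, p=22, q=1
  k=1: a=2, p=45, q=2
  k=2: a=19, p=877, q=39
  k=3: a=2, p=1799, q=80
  k=4: a=3, p=6274, q=279
  k=5: a=3, p=20621, q=917
  k=6: a=17, p=356831, q=15868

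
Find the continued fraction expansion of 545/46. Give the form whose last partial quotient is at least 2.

[11; 1, 5, 1, 1, 3]

545 = 11×46 + 39
46 = 1×39 + 7
39 = 5×7 + 4
7 = 1×4 + 3
4 = 1×3 + 1
3 = 3×1 + 0  (stop)
So 545/46 = [11; 1, 5, 1, 1, 3].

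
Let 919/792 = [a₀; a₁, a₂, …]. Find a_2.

4

919 = 1·792 + 127   →  a_0 = 1
792 = 6·127 + 30   →  a_1 = 6
127 = 4·30 + 7   →  a_2 = 4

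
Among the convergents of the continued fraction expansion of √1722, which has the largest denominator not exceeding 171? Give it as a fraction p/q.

6847/165

√1722 = [41; 2, 82, …] (period length 2).
Convergents:
  p_0/q_0 = 41/1
  p_1/q_1 = 83/2
  p_2/q_2 = 6847/165
  p_3/q_3 = 13777/332
q_2 = 165 ≤ 171 < 332 = q_3, so the answer is 6847/165.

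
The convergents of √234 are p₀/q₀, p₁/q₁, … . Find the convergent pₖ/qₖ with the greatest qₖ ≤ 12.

√234 = [15; 3, 2, 1, 2, 1, 2, 3, 30, …] (period length 8).
Convergents:
  p_0/q_0 = 15/1
  p_1/q_1 = 46/3
  p_2/q_2 = 107/7
  p_3/q_3 = 153/10
  p_4/q_4 = 413/27
q_3 = 10 ≤ 12 < 27 = q_4, so the answer is 153/10.

153/10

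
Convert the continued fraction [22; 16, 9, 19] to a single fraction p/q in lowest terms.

61134/2771

Using pₖ = aₖpₖ₋₁ + pₖ₋₂ and qₖ = aₖqₖ₋₁ + qₖ₋₂:
  k=0: a=22, p=22, q=1
  k=1: a=16, p=353, q=16
  k=2: a=9, p=3199, q=145
  k=3: a=19, p=61134, q=2771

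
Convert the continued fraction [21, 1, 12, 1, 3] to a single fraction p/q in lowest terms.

Using pₖ = aₖpₖ₋₁ + pₖ₋₂ and qₖ = aₖqₖ₋₁ + qₖ₋₂:
  k=0: a=21, p=21, q=1
  k=1: a=1, p=22, q=1
  k=2: a=12, p=285, q=13
  k=3: a=1, p=307, q=14
  k=4: a=3, p=1206, q=55

1206/55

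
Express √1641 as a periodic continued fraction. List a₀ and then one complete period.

a₀ = ⌊√1641⌋ = 40.
With m₀=0, d₀=1 and mₖ₊₁ = dₖaₖ − mₖ, dₖ₊₁ = (n − mₖ₊₁²)/dₖ, aₖ₊₁ = ⌊(a₀+mₖ₊₁)/dₖ₊₁⌋:
  k=1: m=40, d=41, a=1
  k=2: m=1, d=40, a=1
  k=3: m=39, d=3, a=26
  k=4: m=39, d=40, a=1
  k=5: m=1, d=41, a=1
  k=6: m=40, d=1, a=80
d=1 and a=2a₀=80 at k=6, so the next step gives (m, d) = (40, 41) again — its k=1 value — and the period has length 6.

[40; 1, 1, 26, 1, 1, 80]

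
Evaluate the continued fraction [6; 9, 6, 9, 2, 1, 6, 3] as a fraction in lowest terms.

201369/32962

Using pₖ = aₖpₖ₋₁ + pₖ₋₂ and qₖ = aₖqₖ₋₁ + qₖ₋₂:
  k=0: a=6, p=6, q=1
  k=1: a=9, p=55, q=9
  k=2: a=6, p=336, q=55
  k=3: a=9, p=3079, q=504
  k=4: a=2, p=6494, q=1063
  k=5: a=1, p=9573, q=1567
  k=6: a=6, p=63932, q=10465
  k=7: a=3, p=201369, q=32962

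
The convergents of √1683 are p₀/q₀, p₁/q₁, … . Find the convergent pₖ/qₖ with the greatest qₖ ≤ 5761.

137965/3363

√1683 = [41; 41, 82, …] (period length 2).
Convergents:
  p_0/q_0 = 41/1
  p_1/q_1 = 1682/41
  p_2/q_2 = 137965/3363
  p_3/q_3 = 5658247/137924
q_2 = 3363 ≤ 5761 < 137924 = q_3, so the answer is 137965/3363.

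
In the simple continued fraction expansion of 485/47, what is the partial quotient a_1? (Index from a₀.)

3

485 = 10·47 + 15   →  a_0 = 10
47 = 3·15 + 2   →  a_1 = 3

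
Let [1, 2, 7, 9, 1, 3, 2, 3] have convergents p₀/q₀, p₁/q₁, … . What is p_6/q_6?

1963/1338

Using pₖ = aₖpₖ₋₁ + pₖ₋₂, qₖ = aₖqₖ₋₁ + qₖ₋₂ (with p₋₁=1, p₋₂=0, q₋₁=0, q₋₂=1):
  k=0: a=1, p=1, q=1
  k=1: a=2, p=3, q=2
  k=2: a=7, p=22, q=15
  k=3: a=9, p=201, q=137
  k=4: a=1, p=223, q=152
  k=5: a=3, p=870, q=593
  k=6: a=2, p=1963, q=1338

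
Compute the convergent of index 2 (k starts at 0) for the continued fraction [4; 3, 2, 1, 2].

Using pₖ = aₖpₖ₋₁ + pₖ₋₂, qₖ = aₖqₖ₋₁ + qₖ₋₂ (with p₋₁=1, p₋₂=0, q₋₁=0, q₋₂=1):
  k=0: a=4, p=4, q=1
  k=1: a=3, p=13, q=3
  k=2: a=2, p=30, q=7

30/7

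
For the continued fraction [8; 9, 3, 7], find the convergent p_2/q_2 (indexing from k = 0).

Using pₖ = aₖpₖ₋₁ + pₖ₋₂, qₖ = aₖqₖ₋₁ + qₖ₋₂ (with p₋₁=1, p₋₂=0, q₋₁=0, q₋₂=1):
  k=0: a=8, p=8, q=1
  k=1: a=9, p=73, q=9
  k=2: a=3, p=227, q=28

227/28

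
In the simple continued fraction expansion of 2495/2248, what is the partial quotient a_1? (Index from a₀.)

2495 = 1·2248 + 247   →  a_0 = 1
2248 = 9·247 + 25   →  a_1 = 9

9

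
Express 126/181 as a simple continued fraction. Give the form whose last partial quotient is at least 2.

126 = 0·181 + 126
181 = 1·126 + 55
126 = 2·55 + 16
55 = 3·16 + 7
16 = 2·7 + 2
7 = 3·2 + 1
2 = 2·1 + 0  (stop)
So 126/181 = [0; 1, 2, 3, 2, 3, 2].

[0; 1, 2, 3, 2, 3, 2]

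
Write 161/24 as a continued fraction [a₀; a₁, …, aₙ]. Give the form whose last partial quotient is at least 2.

[6; 1, 2, 2, 3]

161 = 6×24 + 17
24 = 1×17 + 7
17 = 2×7 + 3
7 = 2×3 + 1
3 = 3×1 + 0  (stop)
So 161/24 = [6; 1, 2, 2, 3].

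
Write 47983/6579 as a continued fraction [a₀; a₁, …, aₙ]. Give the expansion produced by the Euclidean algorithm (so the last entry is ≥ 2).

[7; 3, 2, 2, 4, 7, 12]

47983 = 7*6579 + 1930
6579 = 3*1930 + 789
1930 = 2*789 + 352
789 = 2*352 + 85
352 = 4*85 + 12
85 = 7*12 + 1
12 = 12*1 + 0  (stop)
So 47983/6579 = [7; 3, 2, 2, 4, 7, 12].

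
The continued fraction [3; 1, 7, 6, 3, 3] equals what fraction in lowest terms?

Using pₖ = aₖpₖ₋₁ + pₖ₋₂ and qₖ = aₖqₖ₋₁ + qₖ₋₂:
  k=0: a=3, p=3, q=1
  k=1: a=1, p=4, q=1
  k=2: a=7, p=31, q=8
  k=3: a=6, p=190, q=49
  k=4: a=3, p=601, q=155
  k=5: a=3, p=1993, q=514

1993/514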